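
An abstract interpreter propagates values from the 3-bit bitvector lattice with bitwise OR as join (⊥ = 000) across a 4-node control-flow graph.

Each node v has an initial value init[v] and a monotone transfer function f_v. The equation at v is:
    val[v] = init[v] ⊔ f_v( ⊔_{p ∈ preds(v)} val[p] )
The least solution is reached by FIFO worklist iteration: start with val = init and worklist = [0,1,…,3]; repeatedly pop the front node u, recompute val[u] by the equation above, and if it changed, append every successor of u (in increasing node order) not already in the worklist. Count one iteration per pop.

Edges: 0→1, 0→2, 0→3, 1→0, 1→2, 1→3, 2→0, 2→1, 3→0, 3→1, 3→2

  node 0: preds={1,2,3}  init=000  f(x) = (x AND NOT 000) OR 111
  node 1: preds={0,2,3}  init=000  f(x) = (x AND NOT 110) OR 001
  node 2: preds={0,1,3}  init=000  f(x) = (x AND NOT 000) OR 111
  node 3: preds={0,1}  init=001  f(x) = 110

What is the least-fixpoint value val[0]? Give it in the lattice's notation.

Trace (7 dequeues):
  [1] u=0 | in 001 | out 111 | prev 000 | push {}
  [2] u=1 | in 111 | out 001 | prev 000 | push {0}
  [3] u=2 | in 111 | out 111 | prev 000 | push {1}
  [4] u=3 | in 111 | out 111 | prev 001 | push {2}
  [5] u=0 | in 111 | out 111 | ==
  [6] u=1 | in 111 | out 001 | ==
  [7] u=2 | in 111 | out 111 | ==

Converged values:
  [0] 111
  [1] 001
  [2] 111
  [3] 111

111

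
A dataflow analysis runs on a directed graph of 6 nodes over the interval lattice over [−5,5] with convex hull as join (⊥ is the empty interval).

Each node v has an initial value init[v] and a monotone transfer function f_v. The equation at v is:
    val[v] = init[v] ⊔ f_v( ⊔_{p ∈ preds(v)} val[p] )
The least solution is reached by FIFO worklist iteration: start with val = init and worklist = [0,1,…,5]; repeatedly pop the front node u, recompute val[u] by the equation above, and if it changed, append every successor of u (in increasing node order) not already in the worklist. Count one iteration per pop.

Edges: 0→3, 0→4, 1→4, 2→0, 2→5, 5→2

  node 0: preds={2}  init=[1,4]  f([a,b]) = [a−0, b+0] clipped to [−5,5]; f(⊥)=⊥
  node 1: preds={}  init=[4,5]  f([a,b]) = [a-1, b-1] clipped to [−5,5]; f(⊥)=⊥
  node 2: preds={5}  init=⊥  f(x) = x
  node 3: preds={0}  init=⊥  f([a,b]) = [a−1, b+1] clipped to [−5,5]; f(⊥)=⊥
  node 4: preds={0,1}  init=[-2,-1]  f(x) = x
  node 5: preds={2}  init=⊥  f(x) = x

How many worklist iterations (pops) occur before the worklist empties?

Iteration log — 6 steps:
  step 1. node 0  ⊔preds=⊥  new=[1,4]  stable
  step 2. node 1  ⊔preds=⊥  new=[4,5]  stable
  step 3. node 2  ⊔preds=⊥  new=⊥  stable
  step 4. node 3  ⊔preds=[1,4]  new=[0,5]  old=⊥  +wl: 
  step 5. node 4  ⊔preds=[1,5]  new=[-2,5]  old=[-2,-1]  +wl: 
  step 6. node 5  ⊔preds=⊥  new=⊥  stable

Least fixpoint reached:
  node 0: [1,4]
  node 1: [4,5]
  node 2: ⊥
  node 3: [0,5]
  node 4: [-2,5]
  node 5: ⊥

6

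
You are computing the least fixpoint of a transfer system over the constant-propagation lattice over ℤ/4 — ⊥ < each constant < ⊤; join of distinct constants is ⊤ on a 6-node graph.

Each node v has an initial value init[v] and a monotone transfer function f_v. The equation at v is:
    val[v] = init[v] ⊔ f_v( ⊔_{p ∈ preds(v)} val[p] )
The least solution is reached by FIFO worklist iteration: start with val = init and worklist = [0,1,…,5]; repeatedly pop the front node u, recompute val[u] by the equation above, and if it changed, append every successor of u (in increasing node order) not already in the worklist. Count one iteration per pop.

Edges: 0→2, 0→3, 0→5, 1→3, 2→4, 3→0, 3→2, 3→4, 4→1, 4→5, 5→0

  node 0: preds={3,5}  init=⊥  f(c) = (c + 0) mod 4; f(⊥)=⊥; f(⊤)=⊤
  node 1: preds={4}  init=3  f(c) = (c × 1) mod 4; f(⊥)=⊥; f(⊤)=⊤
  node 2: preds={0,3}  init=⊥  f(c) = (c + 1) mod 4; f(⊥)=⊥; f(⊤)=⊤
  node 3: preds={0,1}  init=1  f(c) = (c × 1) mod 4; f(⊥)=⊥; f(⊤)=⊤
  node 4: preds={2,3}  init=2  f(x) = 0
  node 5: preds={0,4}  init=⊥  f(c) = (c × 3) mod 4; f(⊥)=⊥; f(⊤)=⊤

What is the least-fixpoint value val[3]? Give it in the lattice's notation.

⊤

Iteration log — 12 steps:
  step 1. node 0  ⊔preds=1  new=1  old=⊥  +wl: 
  step 2. node 1  ⊔preds=2  new=⊤  old=3  +wl: 
  step 3. node 2  ⊔preds=1  new=2  old=⊥  +wl: 
  step 4. node 3  ⊔preds=⊤  new=⊤  old=1  +wl: 0,2
  step 5. node 4  ⊔preds=⊤  new=⊤  old=2  +wl: 1
  step 6. node 5  ⊔preds=⊤  new=⊤  old=⊥  +wl: 
  step 7. node 0  ⊔preds=⊤  new=⊤  old=1  +wl: 3,5
  step 8. node 2  ⊔preds=⊤  new=⊤  old=2  +wl: 4
  step 9. node 1  ⊔preds=⊤  new=⊤  stable
  step 10. node 3  ⊔preds=⊤  new=⊤  stable
  step 11. node 5  ⊔preds=⊤  new=⊤  stable
  step 12. node 4  ⊔preds=⊤  new=⊤  stable

Least fixpoint reached:
  node 0: ⊤
  node 1: ⊤
  node 2: ⊤
  node 3: ⊤
  node 4: ⊤
  node 5: ⊤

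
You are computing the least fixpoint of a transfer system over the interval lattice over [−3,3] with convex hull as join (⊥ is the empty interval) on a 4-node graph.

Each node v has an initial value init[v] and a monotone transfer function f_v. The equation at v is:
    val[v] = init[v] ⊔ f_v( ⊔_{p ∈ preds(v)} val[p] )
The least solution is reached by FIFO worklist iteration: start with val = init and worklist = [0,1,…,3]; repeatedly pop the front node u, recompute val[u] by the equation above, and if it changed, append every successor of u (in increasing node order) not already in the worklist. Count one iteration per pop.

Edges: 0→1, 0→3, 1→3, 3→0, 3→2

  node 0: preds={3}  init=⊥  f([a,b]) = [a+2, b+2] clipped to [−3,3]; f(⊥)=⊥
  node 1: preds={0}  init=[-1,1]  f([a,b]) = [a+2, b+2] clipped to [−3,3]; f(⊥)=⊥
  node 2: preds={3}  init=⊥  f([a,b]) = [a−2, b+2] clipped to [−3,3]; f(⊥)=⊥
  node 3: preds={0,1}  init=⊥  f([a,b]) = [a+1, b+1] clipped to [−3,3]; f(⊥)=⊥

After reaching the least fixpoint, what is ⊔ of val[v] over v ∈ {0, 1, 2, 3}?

Iteration log — 10 steps:
  step 1. node 0  ⊔preds=⊥  new=⊥  stable
  step 2. node 1  ⊔preds=⊥  new=[-1,1]  stable
  step 3. node 2  ⊔preds=⊥  new=⊥  stable
  step 4. node 3  ⊔preds=[-1,1]  new=[0,2]  old=⊥  +wl: 0,2
  step 5. node 0  ⊔preds=[0,2]  new=[2,3]  old=⊥  +wl: 1,3
  step 6. node 2  ⊔preds=[0,2]  new=[-2,3]  old=⊥  +wl: 
  step 7. node 1  ⊔preds=[2,3]  new=[-1,3]  old=[-1,1]  +wl: 
  step 8. node 3  ⊔preds=[-1,3]  new=[0,3]  old=[0,2]  +wl: 0,2
  step 9. node 0  ⊔preds=[0,3]  new=[2,3]  stable
  step 10. node 2  ⊔preds=[0,3]  new=[-2,3]  stable

Least fixpoint reached:
  node 0: [2,3]
  node 1: [-1,3]
  node 2: [-2,3]
  node 3: [0,3]

[-2,3]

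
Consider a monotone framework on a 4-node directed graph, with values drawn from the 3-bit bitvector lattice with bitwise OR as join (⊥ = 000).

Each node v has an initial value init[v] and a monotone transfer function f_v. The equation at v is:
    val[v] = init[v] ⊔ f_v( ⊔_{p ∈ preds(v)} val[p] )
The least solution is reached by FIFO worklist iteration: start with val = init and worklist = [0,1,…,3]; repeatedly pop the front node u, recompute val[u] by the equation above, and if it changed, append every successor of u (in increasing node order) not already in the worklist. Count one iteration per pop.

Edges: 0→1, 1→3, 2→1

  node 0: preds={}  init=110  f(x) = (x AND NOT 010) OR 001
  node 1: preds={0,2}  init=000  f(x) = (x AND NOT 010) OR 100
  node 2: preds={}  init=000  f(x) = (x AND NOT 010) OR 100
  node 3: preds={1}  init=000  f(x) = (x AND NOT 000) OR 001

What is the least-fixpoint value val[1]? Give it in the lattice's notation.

101

Iteration log — 5 steps:
  step 1. node 0  ⊔preds=000  new=111  old=110  +wl: 
  step 2. node 1  ⊔preds=111  new=101  old=000  +wl: 
  step 3. node 2  ⊔preds=000  new=100  old=000  +wl: 1
  step 4. node 3  ⊔preds=101  new=101  old=000  +wl: 
  step 5. node 1  ⊔preds=111  new=101  stable

Least fixpoint reached:
  node 0: 111
  node 1: 101
  node 2: 100
  node 3: 101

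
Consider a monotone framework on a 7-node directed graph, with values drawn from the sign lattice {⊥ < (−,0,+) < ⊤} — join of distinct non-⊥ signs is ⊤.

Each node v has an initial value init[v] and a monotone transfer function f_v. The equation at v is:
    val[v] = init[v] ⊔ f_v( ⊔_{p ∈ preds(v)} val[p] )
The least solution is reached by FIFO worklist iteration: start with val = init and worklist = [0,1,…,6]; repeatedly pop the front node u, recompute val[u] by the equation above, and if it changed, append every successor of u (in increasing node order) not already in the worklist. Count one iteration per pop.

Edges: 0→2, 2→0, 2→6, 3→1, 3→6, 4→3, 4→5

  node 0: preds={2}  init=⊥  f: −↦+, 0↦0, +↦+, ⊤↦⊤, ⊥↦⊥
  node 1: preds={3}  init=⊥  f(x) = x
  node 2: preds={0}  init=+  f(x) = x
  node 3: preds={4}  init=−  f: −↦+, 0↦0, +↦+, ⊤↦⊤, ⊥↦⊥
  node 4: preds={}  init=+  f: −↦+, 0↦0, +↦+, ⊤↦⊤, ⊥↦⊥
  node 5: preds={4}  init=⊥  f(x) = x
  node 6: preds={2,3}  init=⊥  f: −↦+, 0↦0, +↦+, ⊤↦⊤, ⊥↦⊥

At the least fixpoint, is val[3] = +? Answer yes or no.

Worklist (8 pops):
  #1 pop 0: in=+ → + (was ⊥); enqueue []
  #2 pop 1: in=− → − (was ⊥); enqueue []
  #3 pop 2: in=+ → + (no change)
  #4 pop 3: in=+ → ⊤ (was −); enqueue [1]
  #5 pop 4: in=⊥ → + (no change)
  #6 pop 5: in=+ → + (was ⊥); enqueue []
  #7 pop 6: in=⊤ → ⊤ (was ⊥); enqueue []
  #8 pop 1: in=⊤ → ⊤ (was −); enqueue []

Fixpoint:
  val[0] = +
  val[1] = ⊤
  val[2] = +
  val[3] = ⊤
  val[4] = +
  val[5] = +
  val[6] = ⊤

no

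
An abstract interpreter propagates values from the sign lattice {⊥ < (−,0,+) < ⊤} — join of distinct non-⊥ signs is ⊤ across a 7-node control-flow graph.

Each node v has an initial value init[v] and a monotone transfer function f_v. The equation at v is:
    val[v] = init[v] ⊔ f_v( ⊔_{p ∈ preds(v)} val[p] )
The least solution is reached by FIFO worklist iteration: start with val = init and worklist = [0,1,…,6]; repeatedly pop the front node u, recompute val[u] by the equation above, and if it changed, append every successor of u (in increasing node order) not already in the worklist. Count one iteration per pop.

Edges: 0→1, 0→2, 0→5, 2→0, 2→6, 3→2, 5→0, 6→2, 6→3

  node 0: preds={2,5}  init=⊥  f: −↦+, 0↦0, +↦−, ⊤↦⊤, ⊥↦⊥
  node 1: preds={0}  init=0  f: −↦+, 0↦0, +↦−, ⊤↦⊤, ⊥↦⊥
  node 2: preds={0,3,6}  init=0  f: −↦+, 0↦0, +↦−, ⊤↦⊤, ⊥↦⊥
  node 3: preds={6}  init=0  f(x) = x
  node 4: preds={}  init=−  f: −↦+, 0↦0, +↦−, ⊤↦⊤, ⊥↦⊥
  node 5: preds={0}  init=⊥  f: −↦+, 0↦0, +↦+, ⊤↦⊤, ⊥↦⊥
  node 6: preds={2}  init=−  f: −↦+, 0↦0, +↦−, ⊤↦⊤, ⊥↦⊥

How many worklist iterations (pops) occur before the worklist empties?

Trace (13 dequeues):
  [1] u=0 | in 0 | out 0 | prev ⊥ | push {}
  [2] u=1 | in 0 | out 0 | ==
  [3] u=2 | in ⊤ | out ⊤ | prev 0 | push {0}
  [4] u=3 | in − | out ⊤ | prev 0 | push {2}
  [5] u=4 | in ⊥ | out − | ==
  [6] u=5 | in 0 | out 0 | prev ⊥ | push {}
  [7] u=6 | in ⊤ | out ⊤ | prev − | push {3}
  [8] u=0 | in ⊤ | out ⊤ | prev 0 | push {1,5}
  [9] u=2 | in ⊤ | out ⊤ | ==
  [10] u=3 | in ⊤ | out ⊤ | ==
  [11] u=1 | in ⊤ | out ⊤ | prev 0 | push {}
  [12] u=5 | in ⊤ | out ⊤ | prev 0 | push {0}
  [13] u=0 | in ⊤ | out ⊤ | ==

Converged values:
  [0] ⊤
  [1] ⊤
  [2] ⊤
  [3] ⊤
  [4] −
  [5] ⊤
  [6] ⊤

13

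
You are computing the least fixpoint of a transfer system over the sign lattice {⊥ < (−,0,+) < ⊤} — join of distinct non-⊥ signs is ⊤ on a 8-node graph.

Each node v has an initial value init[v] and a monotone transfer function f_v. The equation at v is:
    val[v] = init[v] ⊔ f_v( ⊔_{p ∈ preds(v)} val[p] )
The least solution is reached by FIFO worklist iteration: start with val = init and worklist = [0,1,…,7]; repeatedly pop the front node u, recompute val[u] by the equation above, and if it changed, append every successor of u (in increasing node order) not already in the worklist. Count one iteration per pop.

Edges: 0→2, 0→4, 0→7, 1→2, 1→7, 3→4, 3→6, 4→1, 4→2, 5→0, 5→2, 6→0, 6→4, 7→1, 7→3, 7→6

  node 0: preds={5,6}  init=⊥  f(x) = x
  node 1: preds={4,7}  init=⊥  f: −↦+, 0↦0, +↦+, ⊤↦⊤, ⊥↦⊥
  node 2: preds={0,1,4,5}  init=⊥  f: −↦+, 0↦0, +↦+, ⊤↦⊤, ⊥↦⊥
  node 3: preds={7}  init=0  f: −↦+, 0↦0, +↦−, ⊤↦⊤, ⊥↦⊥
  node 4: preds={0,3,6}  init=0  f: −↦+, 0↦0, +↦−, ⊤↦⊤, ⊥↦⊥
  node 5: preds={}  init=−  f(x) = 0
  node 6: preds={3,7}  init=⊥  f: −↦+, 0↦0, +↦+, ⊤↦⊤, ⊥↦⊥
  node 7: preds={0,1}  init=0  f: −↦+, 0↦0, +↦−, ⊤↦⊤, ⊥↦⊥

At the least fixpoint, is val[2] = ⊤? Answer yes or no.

Iteration log — 18 steps:
  step 1. node 0  ⊔preds=−  new=−  old=⊥  +wl: 
  step 2. node 1  ⊔preds=0  new=0  old=⊥  +wl: 
  step 3. node 2  ⊔preds=⊤  new=⊤  old=⊥  +wl: 
  step 4. node 3  ⊔preds=0  new=0  stable
  step 5. node 4  ⊔preds=⊤  new=⊤  old=0  +wl: 1,2
  step 6. node 5  ⊔preds=⊥  new=⊤  old=−  +wl: 0
  step 7. node 6  ⊔preds=0  new=0  old=⊥  +wl: 4
  step 8. node 7  ⊔preds=⊤  new=⊤  old=0  +wl: 3,6
  step 9. node 1  ⊔preds=⊤  new=⊤  old=0  +wl: 7
  step 10. node 2  ⊔preds=⊤  new=⊤  stable
  step 11. node 0  ⊔preds=⊤  new=⊤  old=−  +wl: 2
  step 12. node 4  ⊔preds=⊤  new=⊤  stable
  step 13. node 3  ⊔preds=⊤  new=⊤  old=0  +wl: 4
  step 14. node 6  ⊔preds=⊤  new=⊤  old=0  +wl: 0
  step 15. node 7  ⊔preds=⊤  new=⊤  stable
  step 16. node 2  ⊔preds=⊤  new=⊤  stable
  step 17. node 4  ⊔preds=⊤  new=⊤  stable
  step 18. node 0  ⊔preds=⊤  new=⊤  stable

Least fixpoint reached:
  node 0: ⊤
  node 1: ⊤
  node 2: ⊤
  node 3: ⊤
  node 4: ⊤
  node 5: ⊤
  node 6: ⊤
  node 7: ⊤

yes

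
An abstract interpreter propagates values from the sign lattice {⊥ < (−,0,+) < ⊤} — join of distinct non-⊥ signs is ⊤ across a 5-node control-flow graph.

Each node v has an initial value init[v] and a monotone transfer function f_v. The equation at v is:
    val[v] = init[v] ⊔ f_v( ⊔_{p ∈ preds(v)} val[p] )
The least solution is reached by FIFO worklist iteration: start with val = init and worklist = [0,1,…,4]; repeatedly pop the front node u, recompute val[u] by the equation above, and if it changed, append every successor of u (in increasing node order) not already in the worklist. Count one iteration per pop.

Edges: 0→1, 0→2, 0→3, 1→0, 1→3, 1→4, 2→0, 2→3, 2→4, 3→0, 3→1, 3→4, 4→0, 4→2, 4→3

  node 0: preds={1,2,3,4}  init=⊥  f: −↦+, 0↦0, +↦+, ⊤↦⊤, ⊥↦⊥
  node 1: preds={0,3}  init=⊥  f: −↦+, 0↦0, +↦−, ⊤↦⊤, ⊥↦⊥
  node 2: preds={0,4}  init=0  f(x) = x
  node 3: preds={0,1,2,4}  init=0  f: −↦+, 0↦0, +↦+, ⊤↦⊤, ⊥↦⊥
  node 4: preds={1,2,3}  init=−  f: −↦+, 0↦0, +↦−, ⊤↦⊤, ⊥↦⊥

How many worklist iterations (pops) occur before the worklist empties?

Worklist (9 pops):
  #1 pop 0: in=⊤ → ⊤ (was ⊥); enqueue []
  #2 pop 1: in=⊤ → ⊤ (was ⊥); enqueue [0]
  #3 pop 2: in=⊤ → ⊤ (was 0); enqueue []
  #4 pop 3: in=⊤ → ⊤ (was 0); enqueue [1]
  #5 pop 4: in=⊤ → ⊤ (was −); enqueue [2,3]
  #6 pop 0: in=⊤ → ⊤ (no change)
  #7 pop 1: in=⊤ → ⊤ (no change)
  #8 pop 2: in=⊤ → ⊤ (no change)
  #9 pop 3: in=⊤ → ⊤ (no change)

Fixpoint:
  val[0] = ⊤
  val[1] = ⊤
  val[2] = ⊤
  val[3] = ⊤
  val[4] = ⊤

9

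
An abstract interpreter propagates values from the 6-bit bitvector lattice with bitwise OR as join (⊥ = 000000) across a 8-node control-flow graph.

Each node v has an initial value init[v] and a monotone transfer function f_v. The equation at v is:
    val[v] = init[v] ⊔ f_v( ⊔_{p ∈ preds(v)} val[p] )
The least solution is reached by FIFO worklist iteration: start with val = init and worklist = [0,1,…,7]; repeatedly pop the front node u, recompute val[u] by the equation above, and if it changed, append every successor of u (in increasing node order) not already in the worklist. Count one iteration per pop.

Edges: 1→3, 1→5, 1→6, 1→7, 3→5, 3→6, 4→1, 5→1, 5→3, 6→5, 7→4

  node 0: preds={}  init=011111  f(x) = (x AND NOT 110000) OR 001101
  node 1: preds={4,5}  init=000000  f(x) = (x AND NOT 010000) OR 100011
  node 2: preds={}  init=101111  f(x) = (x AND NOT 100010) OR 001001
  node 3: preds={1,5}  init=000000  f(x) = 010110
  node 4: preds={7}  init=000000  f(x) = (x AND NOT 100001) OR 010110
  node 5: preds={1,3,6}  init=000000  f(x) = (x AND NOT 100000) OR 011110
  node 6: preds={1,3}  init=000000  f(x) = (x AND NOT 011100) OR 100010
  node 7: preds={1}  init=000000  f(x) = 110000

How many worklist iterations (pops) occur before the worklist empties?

14

Trace (14 dequeues):
  [1] u=0 | in 000000 | out 011111 | ==
  [2] u=1 | in 000000 | out 100011 | prev 000000 | push {}
  [3] u=2 | in 000000 | out 101111 | ==
  [4] u=3 | in 100011 | out 010110 | prev 000000 | push {}
  [5] u=4 | in 000000 | out 010110 | prev 000000 | push {1}
  [6] u=5 | in 110111 | out 011111 | prev 000000 | push {3}
  [7] u=6 | in 110111 | out 100011 | prev 000000 | push {5}
  [8] u=7 | in 100011 | out 110000 | prev 000000 | push {4}
  [9] u=1 | in 011111 | out 101111 | prev 100011 | push {6,7}
  [10] u=3 | in 111111 | out 010110 | ==
  [11] u=5 | in 111111 | out 011111 | ==
  [12] u=4 | in 110000 | out 010110 | ==
  [13] u=6 | in 111111 | out 100011 | ==
  [14] u=7 | in 101111 | out 110000 | ==

Converged values:
  [0] 011111
  [1] 101111
  [2] 101111
  [3] 010110
  [4] 010110
  [5] 011111
  [6] 100011
  [7] 110000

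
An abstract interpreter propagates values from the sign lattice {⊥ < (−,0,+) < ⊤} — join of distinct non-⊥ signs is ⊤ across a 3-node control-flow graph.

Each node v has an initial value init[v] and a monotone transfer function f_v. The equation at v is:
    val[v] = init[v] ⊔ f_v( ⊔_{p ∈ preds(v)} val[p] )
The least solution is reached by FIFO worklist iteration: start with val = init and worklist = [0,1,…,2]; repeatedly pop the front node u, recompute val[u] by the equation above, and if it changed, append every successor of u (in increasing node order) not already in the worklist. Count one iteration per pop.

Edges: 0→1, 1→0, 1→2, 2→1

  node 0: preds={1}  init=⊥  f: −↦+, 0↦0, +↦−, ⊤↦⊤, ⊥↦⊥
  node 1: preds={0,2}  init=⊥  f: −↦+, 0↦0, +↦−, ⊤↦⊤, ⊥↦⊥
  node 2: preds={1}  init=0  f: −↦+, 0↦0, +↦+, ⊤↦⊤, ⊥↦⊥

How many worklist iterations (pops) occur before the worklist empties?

Iteration log — 5 steps:
  step 1. node 0  ⊔preds=⊥  new=⊥  stable
  step 2. node 1  ⊔preds=0  new=0  old=⊥  +wl: 0
  step 3. node 2  ⊔preds=0  new=0  stable
  step 4. node 0  ⊔preds=0  new=0  old=⊥  +wl: 1
  step 5. node 1  ⊔preds=0  new=0  stable

Least fixpoint reached:
  node 0: 0
  node 1: 0
  node 2: 0

5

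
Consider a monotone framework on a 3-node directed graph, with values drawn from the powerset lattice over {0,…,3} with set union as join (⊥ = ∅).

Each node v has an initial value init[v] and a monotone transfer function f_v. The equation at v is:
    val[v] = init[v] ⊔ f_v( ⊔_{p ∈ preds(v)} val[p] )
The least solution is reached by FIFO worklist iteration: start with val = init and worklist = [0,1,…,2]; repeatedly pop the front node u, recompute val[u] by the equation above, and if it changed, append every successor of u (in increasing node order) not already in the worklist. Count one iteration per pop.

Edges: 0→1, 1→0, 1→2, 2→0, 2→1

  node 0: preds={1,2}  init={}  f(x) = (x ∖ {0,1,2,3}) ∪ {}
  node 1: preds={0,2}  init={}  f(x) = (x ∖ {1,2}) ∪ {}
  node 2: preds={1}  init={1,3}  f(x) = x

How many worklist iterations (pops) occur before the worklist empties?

Iteration log — 4 steps:
  step 1. node 0  ⊔preds={1,3}  new={}  stable
  step 2. node 1  ⊔preds={1,3}  new={3}  old={}  +wl: 0
  step 3. node 2  ⊔preds={3}  new={1,3}  stable
  step 4. node 0  ⊔preds={1,3}  new={}  stable

Least fixpoint reached:
  node 0: {}
  node 1: {3}
  node 2: {1,3}

4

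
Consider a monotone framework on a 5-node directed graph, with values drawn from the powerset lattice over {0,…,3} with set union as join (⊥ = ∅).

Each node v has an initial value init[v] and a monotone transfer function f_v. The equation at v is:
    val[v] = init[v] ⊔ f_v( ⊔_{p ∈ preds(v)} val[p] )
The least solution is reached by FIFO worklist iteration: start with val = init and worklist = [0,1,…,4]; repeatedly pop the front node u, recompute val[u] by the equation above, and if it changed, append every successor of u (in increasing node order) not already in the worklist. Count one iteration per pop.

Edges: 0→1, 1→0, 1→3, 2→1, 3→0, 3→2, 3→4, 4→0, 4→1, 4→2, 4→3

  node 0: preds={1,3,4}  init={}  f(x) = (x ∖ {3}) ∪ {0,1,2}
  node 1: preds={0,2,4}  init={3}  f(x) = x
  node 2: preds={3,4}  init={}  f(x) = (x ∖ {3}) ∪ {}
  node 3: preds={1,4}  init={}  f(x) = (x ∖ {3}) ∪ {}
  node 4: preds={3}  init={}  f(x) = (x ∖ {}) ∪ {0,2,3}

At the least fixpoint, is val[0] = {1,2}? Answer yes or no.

Worklist (9 pops):
  #1 pop 0: in={3} → {0,1,2} (was {}); enqueue []
  #2 pop 1: in={0,1,2} → {0,1,2,3} (was {3}); enqueue [0]
  #3 pop 2: in={} → {} (no change)
  #4 pop 3: in={0,1,2,3} → {0,1,2} (was {}); enqueue [2]
  #5 pop 4: in={0,1,2} → {0,1,2,3} (was {}); enqueue [1,3]
  #6 pop 0: in={0,1,2,3} → {0,1,2} (no change)
  #7 pop 2: in={0,1,2,3} → {0,1,2} (was {}); enqueue []
  #8 pop 1: in={0,1,2,3} → {0,1,2,3} (no change)
  #9 pop 3: in={0,1,2,3} → {0,1,2} (no change)

Fixpoint:
  val[0] = {0,1,2}
  val[1] = {0,1,2,3}
  val[2] = {0,1,2}
  val[3] = {0,1,2}
  val[4] = {0,1,2,3}

no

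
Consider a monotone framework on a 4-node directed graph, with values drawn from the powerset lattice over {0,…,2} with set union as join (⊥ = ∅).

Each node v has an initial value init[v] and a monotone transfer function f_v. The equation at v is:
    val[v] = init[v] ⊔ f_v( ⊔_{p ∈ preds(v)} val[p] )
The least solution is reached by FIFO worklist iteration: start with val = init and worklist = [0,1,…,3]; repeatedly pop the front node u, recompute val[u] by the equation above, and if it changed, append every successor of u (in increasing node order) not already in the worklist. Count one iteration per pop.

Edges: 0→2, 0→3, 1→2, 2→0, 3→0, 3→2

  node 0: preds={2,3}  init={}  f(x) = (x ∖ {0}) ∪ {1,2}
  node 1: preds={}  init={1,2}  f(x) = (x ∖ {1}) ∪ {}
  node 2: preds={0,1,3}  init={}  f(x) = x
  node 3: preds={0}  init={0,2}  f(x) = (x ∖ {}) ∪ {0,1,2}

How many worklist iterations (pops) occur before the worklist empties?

6

Trace (6 dequeues):
  [1] u=0 | in {0,2} | out {1,2} | prev {} | push {}
  [2] u=1 | in {} | out {1,2} | ==
  [3] u=2 | in {0,1,2} | out {0,1,2} | prev {} | push {0}
  [4] u=3 | in {1,2} | out {0,1,2} | prev {0,2} | push {2}
  [5] u=0 | in {0,1,2} | out {1,2} | ==
  [6] u=2 | in {0,1,2} | out {0,1,2} | ==

Converged values:
  [0] {1,2}
  [1] {1,2}
  [2] {0,1,2}
  [3] {0,1,2}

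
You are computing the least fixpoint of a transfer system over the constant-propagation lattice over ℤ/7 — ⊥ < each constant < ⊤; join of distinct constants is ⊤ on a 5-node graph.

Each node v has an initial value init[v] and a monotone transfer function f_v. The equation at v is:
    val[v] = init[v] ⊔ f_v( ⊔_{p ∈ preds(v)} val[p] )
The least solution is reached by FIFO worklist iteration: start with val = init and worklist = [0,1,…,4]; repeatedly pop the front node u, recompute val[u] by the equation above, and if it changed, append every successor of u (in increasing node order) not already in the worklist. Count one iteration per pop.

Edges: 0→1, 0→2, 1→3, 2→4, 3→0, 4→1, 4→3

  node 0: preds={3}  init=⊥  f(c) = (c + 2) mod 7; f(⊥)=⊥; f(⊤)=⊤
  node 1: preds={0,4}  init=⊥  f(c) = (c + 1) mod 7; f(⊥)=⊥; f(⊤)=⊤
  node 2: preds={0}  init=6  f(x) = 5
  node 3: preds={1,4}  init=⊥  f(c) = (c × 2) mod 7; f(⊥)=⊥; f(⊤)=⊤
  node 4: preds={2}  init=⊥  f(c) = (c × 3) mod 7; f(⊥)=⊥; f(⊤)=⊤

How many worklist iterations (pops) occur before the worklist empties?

10

Iteration log — 10 steps:
  step 1. node 0  ⊔preds=⊥  new=⊥  stable
  step 2. node 1  ⊔preds=⊥  new=⊥  stable
  step 3. node 2  ⊔preds=⊥  new=⊤  old=6  +wl: 
  step 4. node 3  ⊔preds=⊥  new=⊥  stable
  step 5. node 4  ⊔preds=⊤  new=⊤  old=⊥  +wl: 1,3
  step 6. node 1  ⊔preds=⊤  new=⊤  old=⊥  +wl: 
  step 7. node 3  ⊔preds=⊤  new=⊤  old=⊥  +wl: 0
  step 8. node 0  ⊔preds=⊤  new=⊤  old=⊥  +wl: 1,2
  step 9. node 1  ⊔preds=⊤  new=⊤  stable
  step 10. node 2  ⊔preds=⊤  new=⊤  stable

Least fixpoint reached:
  node 0: ⊤
  node 1: ⊤
  node 2: ⊤
  node 3: ⊤
  node 4: ⊤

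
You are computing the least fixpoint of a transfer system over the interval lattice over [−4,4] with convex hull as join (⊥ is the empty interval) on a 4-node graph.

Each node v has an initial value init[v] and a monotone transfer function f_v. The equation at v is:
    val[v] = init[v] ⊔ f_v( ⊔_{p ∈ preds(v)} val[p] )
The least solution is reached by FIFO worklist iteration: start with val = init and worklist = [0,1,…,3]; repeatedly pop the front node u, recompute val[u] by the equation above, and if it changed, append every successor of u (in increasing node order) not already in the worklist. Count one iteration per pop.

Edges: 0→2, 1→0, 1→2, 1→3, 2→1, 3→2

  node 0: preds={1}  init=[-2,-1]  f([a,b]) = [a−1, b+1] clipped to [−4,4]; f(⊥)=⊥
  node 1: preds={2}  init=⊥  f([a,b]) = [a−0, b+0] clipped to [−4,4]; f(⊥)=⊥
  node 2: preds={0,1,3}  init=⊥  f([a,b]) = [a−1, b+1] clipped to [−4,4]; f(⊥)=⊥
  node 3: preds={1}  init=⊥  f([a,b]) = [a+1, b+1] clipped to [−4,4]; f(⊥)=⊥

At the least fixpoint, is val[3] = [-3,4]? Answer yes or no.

yes

Iteration log — 20 steps:
  step 1. node 0  ⊔preds=⊥  new=[-2,-1]  stable
  step 2. node 1  ⊔preds=⊥  new=⊥  stable
  step 3. node 2  ⊔preds=[-2,-1]  new=[-3,0]  old=⊥  +wl: 1
  step 4. node 3  ⊔preds=⊥  new=⊥  stable
  step 5. node 1  ⊔preds=[-3,0]  new=[-3,0]  old=⊥  +wl: 0,2,3
  step 6. node 0  ⊔preds=[-3,0]  new=[-4,1]  old=[-2,-1]  +wl: 
  step 7. node 2  ⊔preds=[-4,1]  new=[-4,2]  old=[-3,0]  +wl: 1
  step 8. node 3  ⊔preds=[-3,0]  new=[-2,1]  old=⊥  +wl: 2
  step 9. node 1  ⊔preds=[-4,2]  new=[-4,2]  old=[-3,0]  +wl: 0,3
  step 10. node 2  ⊔preds=[-4,2]  new=[-4,3]  old=[-4,2]  +wl: 1
  step 11. node 0  ⊔preds=[-4,2]  new=[-4,3]  old=[-4,1]  +wl: 2
  step 12. node 3  ⊔preds=[-4,2]  new=[-3,3]  old=[-2,1]  +wl: 
  step 13. node 1  ⊔preds=[-4,3]  new=[-4,3]  old=[-4,2]  +wl: 0,3
  step 14. node 2  ⊔preds=[-4,3]  new=[-4,4]  old=[-4,3]  +wl: 1
  step 15. node 0  ⊔preds=[-4,3]  new=[-4,4]  old=[-4,3]  +wl: 2
  step 16. node 3  ⊔preds=[-4,3]  new=[-3,4]  old=[-3,3]  +wl: 
  step 17. node 1  ⊔preds=[-4,4]  new=[-4,4]  old=[-4,3]  +wl: 0,3
  step 18. node 2  ⊔preds=[-4,4]  new=[-4,4]  stable
  step 19. node 0  ⊔preds=[-4,4]  new=[-4,4]  stable
  step 20. node 3  ⊔preds=[-4,4]  new=[-3,4]  stable

Least fixpoint reached:
  node 0: [-4,4]
  node 1: [-4,4]
  node 2: [-4,4]
  node 3: [-3,4]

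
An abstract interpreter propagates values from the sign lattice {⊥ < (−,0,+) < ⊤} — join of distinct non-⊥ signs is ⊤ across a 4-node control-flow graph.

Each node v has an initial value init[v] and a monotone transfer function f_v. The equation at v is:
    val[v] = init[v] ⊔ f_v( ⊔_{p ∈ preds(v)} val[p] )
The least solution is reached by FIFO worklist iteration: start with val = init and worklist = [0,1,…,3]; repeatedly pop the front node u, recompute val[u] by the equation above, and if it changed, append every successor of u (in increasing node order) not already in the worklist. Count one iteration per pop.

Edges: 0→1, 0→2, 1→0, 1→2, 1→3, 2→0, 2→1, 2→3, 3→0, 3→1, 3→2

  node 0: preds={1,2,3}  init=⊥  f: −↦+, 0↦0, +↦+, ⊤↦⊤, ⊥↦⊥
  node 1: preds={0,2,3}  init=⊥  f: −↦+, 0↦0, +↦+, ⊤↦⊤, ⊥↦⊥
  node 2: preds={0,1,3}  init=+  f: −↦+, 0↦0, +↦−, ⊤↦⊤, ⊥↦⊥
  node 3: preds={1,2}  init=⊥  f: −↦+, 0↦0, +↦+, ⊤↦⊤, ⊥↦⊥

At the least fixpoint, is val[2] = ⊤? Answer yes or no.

Iteration log — 9 steps:
  step 1. node 0  ⊔preds=+  new=+  old=⊥  +wl: 
  step 2. node 1  ⊔preds=+  new=+  old=⊥  +wl: 0
  step 3. node 2  ⊔preds=+  new=⊤  old=+  +wl: 1
  step 4. node 3  ⊔preds=⊤  new=⊤  old=⊥  +wl: 2
  step 5. node 0  ⊔preds=⊤  new=⊤  old=+  +wl: 
  step 6. node 1  ⊔preds=⊤  new=⊤  old=+  +wl: 0,3
  step 7. node 2  ⊔preds=⊤  new=⊤  stable
  step 8. node 0  ⊔preds=⊤  new=⊤  stable
  step 9. node 3  ⊔preds=⊤  new=⊤  stable

Least fixpoint reached:
  node 0: ⊤
  node 1: ⊤
  node 2: ⊤
  node 3: ⊤

yes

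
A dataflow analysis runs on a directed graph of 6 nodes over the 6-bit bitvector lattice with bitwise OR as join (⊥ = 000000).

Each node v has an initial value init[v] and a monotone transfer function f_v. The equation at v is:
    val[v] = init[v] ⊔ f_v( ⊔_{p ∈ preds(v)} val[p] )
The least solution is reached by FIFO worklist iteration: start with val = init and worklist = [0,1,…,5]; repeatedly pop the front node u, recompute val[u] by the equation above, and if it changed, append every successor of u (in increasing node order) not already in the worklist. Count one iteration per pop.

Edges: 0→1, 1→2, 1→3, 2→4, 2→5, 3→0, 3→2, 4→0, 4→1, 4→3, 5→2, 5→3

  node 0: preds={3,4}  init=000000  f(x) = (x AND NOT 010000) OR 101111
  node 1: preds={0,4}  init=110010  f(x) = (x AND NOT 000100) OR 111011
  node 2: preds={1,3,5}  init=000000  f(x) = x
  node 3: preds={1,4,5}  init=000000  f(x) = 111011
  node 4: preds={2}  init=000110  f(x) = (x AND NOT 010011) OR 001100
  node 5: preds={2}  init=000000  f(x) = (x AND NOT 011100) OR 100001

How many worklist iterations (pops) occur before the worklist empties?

10

Iteration log — 10 steps:
  step 1. node 0  ⊔preds=000110  new=101111  old=000000  +wl: 
  step 2. node 1  ⊔preds=101111  new=111011  old=110010  +wl: 
  step 3. node 2  ⊔preds=111011  new=111011  old=000000  +wl: 
  step 4. node 3  ⊔preds=111111  new=111011  old=000000  +wl: 0,2
  step 5. node 4  ⊔preds=111011  new=101110  old=000110  +wl: 1,3
  step 6. node 5  ⊔preds=111011  new=100011  old=000000  +wl: 
  step 7. node 0  ⊔preds=111111  new=101111  stable
  step 8. node 2  ⊔preds=111011  new=111011  stable
  step 9. node 1  ⊔preds=101111  new=111011  stable
  step 10. node 3  ⊔preds=111111  new=111011  stable

Least fixpoint reached:
  node 0: 101111
  node 1: 111011
  node 2: 111011
  node 3: 111011
  node 4: 101110
  node 5: 100011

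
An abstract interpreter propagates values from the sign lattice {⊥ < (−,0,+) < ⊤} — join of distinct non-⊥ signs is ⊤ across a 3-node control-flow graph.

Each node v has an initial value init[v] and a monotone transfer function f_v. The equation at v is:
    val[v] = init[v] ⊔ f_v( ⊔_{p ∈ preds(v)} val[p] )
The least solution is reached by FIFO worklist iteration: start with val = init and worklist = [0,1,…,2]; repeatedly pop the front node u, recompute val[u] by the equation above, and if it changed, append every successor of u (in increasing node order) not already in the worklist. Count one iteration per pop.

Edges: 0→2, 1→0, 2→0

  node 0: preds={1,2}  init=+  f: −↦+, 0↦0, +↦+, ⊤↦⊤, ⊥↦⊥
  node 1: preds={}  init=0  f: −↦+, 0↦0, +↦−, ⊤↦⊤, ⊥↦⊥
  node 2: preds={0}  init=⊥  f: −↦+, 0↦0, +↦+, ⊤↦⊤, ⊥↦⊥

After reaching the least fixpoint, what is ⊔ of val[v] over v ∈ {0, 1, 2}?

⊤

Trace (4 dequeues):
  [1] u=0 | in 0 | out ⊤ | prev + | push {}
  [2] u=1 | in ⊥ | out 0 | ==
  [3] u=2 | in ⊤ | out ⊤ | prev ⊥ | push {0}
  [4] u=0 | in ⊤ | out ⊤ | ==

Converged values:
  [0] ⊤
  [1] 0
  [2] ⊤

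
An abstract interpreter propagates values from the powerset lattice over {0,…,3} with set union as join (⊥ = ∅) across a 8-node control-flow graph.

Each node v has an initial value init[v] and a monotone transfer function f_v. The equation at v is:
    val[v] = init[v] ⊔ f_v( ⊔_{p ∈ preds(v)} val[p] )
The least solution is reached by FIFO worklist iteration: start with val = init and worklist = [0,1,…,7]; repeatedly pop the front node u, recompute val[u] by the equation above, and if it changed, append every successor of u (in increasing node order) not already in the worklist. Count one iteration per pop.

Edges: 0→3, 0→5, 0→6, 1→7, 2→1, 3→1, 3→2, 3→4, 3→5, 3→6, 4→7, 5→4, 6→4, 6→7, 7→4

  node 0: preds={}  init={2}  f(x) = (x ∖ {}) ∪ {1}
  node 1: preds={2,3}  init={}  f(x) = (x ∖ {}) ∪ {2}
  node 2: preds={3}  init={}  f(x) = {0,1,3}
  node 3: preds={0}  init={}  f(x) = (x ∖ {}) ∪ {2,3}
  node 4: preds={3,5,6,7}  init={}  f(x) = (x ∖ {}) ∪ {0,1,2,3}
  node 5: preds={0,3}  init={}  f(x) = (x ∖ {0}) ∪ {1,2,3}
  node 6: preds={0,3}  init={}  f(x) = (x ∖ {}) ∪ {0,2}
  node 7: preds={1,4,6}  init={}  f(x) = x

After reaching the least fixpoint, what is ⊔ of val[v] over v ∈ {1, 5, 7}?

Trace (12 dequeues):
  [1] u=0 | in {} | out {1,2} | prev {2} | push {}
  [2] u=1 | in {} | out {2} | prev {} | push {}
  [3] u=2 | in {} | out {0,1,3} | prev {} | push {1}
  [4] u=3 | in {1,2} | out {1,2,3} | prev {} | push {2}
  [5] u=4 | in {1,2,3} | out {0,1,2,3} | prev {} | push {}
  [6] u=5 | in {1,2,3} | out {1,2,3} | prev {} | push {4}
  [7] u=6 | in {1,2,3} | out {0,1,2,3} | prev {} | push {}
  [8] u=7 | in {0,1,2,3} | out {0,1,2,3} | prev {} | push {}
  [9] u=1 | in {0,1,2,3} | out {0,1,2,3} | prev {2} | push {7}
  [10] u=2 | in {1,2,3} | out {0,1,3} | ==
  [11] u=4 | in {0,1,2,3} | out {0,1,2,3} | ==
  [12] u=7 | in {0,1,2,3} | out {0,1,2,3} | ==

Converged values:
  [0] {1,2}
  [1] {0,1,2,3}
  [2] {0,1,3}
  [3] {1,2,3}
  [4] {0,1,2,3}
  [5] {1,2,3}
  [6] {0,1,2,3}
  [7] {0,1,2,3}

{0,1,2,3}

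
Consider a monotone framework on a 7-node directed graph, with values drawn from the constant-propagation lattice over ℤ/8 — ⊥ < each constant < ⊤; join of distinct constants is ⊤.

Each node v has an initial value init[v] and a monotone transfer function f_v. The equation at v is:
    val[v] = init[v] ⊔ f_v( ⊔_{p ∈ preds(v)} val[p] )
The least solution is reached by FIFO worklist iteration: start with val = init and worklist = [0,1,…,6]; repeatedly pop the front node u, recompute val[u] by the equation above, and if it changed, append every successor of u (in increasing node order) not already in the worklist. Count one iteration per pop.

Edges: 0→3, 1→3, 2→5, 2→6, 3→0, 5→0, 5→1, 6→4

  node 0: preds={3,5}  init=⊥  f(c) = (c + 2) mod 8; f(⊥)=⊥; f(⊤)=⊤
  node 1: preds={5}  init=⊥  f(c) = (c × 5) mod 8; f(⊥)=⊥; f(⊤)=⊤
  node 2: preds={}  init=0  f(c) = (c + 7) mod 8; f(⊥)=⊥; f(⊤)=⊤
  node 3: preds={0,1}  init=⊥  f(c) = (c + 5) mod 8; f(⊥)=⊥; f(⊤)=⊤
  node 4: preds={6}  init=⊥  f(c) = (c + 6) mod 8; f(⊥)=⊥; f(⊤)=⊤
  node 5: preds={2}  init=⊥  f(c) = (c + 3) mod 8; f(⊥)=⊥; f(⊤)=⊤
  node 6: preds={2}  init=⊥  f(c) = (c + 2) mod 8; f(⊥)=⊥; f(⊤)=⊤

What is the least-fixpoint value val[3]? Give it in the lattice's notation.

⊤

Worklist (13 pops):
  #1 pop 0: in=⊥ → ⊥ (no change)
  #2 pop 1: in=⊥ → ⊥ (no change)
  #3 pop 2: in=⊥ → 0 (no change)
  #4 pop 3: in=⊥ → ⊥ (no change)
  #5 pop 4: in=⊥ → ⊥ (no change)
  #6 pop 5: in=0 → 3 (was ⊥); enqueue [0,1]
  #7 pop 6: in=0 → 2 (was ⊥); enqueue [4]
  #8 pop 0: in=3 → 5 (was ⊥); enqueue [3]
  #9 pop 1: in=3 → 7 (was ⊥); enqueue []
  #10 pop 4: in=2 → 0 (was ⊥); enqueue []
  #11 pop 3: in=⊤ → ⊤ (was ⊥); enqueue [0]
  #12 pop 0: in=⊤ → ⊤ (was 5); enqueue [3]
  #13 pop 3: in=⊤ → ⊤ (no change)

Fixpoint:
  val[0] = ⊤
  val[1] = 7
  val[2] = 0
  val[3] = ⊤
  val[4] = 0
  val[5] = 3
  val[6] = 2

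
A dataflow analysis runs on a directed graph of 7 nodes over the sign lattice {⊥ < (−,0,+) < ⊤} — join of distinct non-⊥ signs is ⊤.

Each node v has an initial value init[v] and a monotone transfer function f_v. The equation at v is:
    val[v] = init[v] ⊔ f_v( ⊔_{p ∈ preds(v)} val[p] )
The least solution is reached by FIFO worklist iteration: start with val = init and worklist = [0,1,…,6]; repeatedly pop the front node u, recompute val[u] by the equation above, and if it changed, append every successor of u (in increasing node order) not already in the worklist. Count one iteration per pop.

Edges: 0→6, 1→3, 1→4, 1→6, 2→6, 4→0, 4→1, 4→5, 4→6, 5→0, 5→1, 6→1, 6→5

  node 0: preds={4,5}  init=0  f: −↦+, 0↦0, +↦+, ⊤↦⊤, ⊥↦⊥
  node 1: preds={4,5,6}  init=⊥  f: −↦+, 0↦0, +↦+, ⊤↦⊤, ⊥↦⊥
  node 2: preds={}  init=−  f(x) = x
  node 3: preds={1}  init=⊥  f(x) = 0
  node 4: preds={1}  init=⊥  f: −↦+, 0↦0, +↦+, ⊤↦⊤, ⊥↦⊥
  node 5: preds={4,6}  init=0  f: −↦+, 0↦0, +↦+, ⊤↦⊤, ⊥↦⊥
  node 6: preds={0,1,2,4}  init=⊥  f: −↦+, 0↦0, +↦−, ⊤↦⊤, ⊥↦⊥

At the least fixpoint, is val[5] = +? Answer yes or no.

Trace (17 dequeues):
  [1] u=0 | in 0 | out 0 | ==
  [2] u=1 | in 0 | out 0 | prev ⊥ | push {}
  [3] u=2 | in ⊥ | out − | ==
  [4] u=3 | in 0 | out 0 | prev ⊥ | push {}
  [5] u=4 | in 0 | out 0 | prev ⊥ | push {0,1}
  [6] u=5 | in 0 | out 0 | ==
  [7] u=6 | in ⊤ | out ⊤ | prev ⊥ | push {5}
  [8] u=0 | in 0 | out 0 | ==
  [9] u=1 | in ⊤ | out ⊤ | prev 0 | push {3,4,6}
  [10] u=5 | in ⊤ | out ⊤ | prev 0 | push {0,1}
  [11] u=3 | in ⊤ | out 0 | ==
  [12] u=4 | in ⊤ | out ⊤ | prev 0 | push {5}
  [13] u=6 | in ⊤ | out ⊤ | ==
  [14] u=0 | in ⊤ | out ⊤ | prev 0 | push {6}
  [15] u=1 | in ⊤ | out ⊤ | ==
  [16] u=5 | in ⊤ | out ⊤ | ==
  [17] u=6 | in ⊤ | out ⊤ | ==

Converged values:
  [0] ⊤
  [1] ⊤
  [2] −
  [3] 0
  [4] ⊤
  [5] ⊤
  [6] ⊤

no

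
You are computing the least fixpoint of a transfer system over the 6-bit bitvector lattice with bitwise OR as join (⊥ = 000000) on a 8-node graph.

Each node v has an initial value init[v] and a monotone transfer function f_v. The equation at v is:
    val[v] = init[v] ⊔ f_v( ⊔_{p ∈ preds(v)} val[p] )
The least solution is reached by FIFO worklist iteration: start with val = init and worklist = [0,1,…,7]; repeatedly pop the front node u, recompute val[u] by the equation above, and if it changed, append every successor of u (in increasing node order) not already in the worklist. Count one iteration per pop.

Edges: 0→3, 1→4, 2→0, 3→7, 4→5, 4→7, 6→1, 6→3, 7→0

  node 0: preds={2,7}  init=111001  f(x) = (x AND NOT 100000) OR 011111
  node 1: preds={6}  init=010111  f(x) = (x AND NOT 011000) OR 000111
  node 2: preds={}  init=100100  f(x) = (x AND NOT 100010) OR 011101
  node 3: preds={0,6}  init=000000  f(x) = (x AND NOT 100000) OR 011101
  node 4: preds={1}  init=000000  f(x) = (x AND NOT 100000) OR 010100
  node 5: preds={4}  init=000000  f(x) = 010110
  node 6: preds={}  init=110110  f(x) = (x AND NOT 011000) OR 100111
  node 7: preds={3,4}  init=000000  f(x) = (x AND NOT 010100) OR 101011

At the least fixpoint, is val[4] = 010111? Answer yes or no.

yes

Iteration log — 11 steps:
  step 1. node 0  ⊔preds=100100  new=111111  old=111001  +wl: 
  step 2. node 1  ⊔preds=110110  new=110111  old=010111  +wl: 
  step 3. node 2  ⊔preds=000000  new=111101  old=100100  +wl: 0
  step 4. node 3  ⊔preds=111111  new=011111  old=000000  +wl: 
  step 5. node 4  ⊔preds=110111  new=010111  old=000000  +wl: 
  step 6. node 5  ⊔preds=010111  new=010110  old=000000  +wl: 
  step 7. node 6  ⊔preds=000000  new=110111  old=110110  +wl: 1,3
  step 8. node 7  ⊔preds=011111  new=101011  old=000000  +wl: 
  step 9. node 0  ⊔preds=111111  new=111111  stable
  step 10. node 1  ⊔preds=110111  new=110111  stable
  step 11. node 3  ⊔preds=111111  new=011111  stable

Least fixpoint reached:
  node 0: 111111
  node 1: 110111
  node 2: 111101
  node 3: 011111
  node 4: 010111
  node 5: 010110
  node 6: 110111
  node 7: 101011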